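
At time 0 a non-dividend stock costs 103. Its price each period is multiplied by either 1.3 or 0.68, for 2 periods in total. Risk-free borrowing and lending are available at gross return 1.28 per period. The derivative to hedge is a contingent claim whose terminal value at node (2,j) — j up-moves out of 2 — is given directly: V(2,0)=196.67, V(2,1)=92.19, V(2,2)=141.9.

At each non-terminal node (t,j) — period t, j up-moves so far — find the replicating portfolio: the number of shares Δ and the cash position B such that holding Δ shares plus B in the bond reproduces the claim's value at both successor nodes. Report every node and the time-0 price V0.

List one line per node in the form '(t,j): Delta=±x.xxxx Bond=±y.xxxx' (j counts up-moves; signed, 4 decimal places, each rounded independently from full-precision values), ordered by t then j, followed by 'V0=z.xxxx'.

(0,0): Delta=0.5473 Bond=28.3782
(1,0): Delta=-2.4060 Bond=243.1726
(1,1): Delta=0.5988 Bond=29.4292
V0=84.7494

Risk-neutral probability p* = (R−d)/(u−d) = (1.28−0.68)/(1.3−0.68) = 0.9677.
Terminal payoffs: V(2,0)=196.6700, V(2,1)=92.1900, V(2,2)=141.9000
Node (1,0) S=70.0400: V=(p*·92.1900+(1−p*)·196.6700)/1.28=74.6565; Δ=(92.1900−196.6700)/(91.0520−47.6272)=-2.4060; B=V−Δ·S=243.1726
Node (1,1) S=133.9000: V=(p*·141.9000+(1−p*)·92.1900)/1.28=109.6066; Δ=(141.9000−92.1900)/(174.0700−91.0520)=0.5988; B=V−Δ·S=29.4292
Node (0,0) S=103.0000: V=(p*·109.6066+(1−p*)·74.6565)/1.28=84.7494; Δ=(109.6066−74.6565)/(133.9000−70.0400)=0.5473; B=V−Δ·S=28.3782
Check: Δ(0,0)·S0 + B(0,0) = 84.7494 = V0.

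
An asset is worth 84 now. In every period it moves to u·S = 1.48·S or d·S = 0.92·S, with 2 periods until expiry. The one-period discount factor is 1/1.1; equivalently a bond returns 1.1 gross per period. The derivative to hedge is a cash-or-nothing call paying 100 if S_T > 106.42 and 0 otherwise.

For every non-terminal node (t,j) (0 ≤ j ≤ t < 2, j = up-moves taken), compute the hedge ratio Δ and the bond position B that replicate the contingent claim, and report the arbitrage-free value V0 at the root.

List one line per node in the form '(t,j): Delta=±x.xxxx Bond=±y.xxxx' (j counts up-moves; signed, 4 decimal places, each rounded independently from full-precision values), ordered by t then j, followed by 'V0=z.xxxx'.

(0,0): Delta=1.3114 Bond=-65.5675
(1,0): Delta=2.3107 Bond=-149.3506
(1,1): Delta=0.0000 Bond=90.9091
V0=44.5902

Since d<R<u, set p* = (R−d)/(u−d) = 0.3214; price each node as the discounted p*-expectation of its children.
Terminal values V(2,·): V(2,0)=0.0000, V(2,1)=100.0000, V(2,2)=100.0000
  t=1,j=0: stock 77.2800 → up 114.3744 (V=100.0000), down 71.0976 (V=0.0000). Price 29.2208; hedge Δ=2.3107, bond B=-149.3506.
  t=1,j=1: stock 124.3200 → up 183.9936 (V=100.0000), down 114.3744 (V=100.0000). Price 90.9091; hedge Δ=0.0000, bond B=90.9091.
  t=0,j=0: stock 84.0000 → up 124.3200 (V=90.9091), down 77.2800 (V=29.2208). Price 44.5902; hedge Δ=1.3114, bond B=-65.5675.
Each (Δ,B) replicates both successor values, so the strategy is self-financing and V0 is arbitrage-free.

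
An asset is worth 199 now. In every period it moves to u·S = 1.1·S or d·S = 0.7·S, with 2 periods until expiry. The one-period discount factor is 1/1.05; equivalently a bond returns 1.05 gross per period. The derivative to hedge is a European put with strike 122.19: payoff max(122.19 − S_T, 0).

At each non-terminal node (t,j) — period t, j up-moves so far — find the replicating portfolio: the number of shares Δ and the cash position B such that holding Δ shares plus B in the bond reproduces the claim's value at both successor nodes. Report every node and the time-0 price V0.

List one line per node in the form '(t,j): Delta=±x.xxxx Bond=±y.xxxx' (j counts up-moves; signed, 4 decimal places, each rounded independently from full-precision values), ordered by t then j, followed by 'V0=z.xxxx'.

Under the risk-neutral measure, an up-move has probability p* = (R−d)/(u−d) = 0.8750 and values discount at R = 1.05.
Payoff layer (t=2): V(2,0)=24.6800, V(2,1)=0.0000, V(2,2)=0.0000
  t=1,j=0: stock 139.3000 → up 153.2300 (V=0.0000), down 97.5100 (V=24.6800). Price 2.9381; hedge Δ=-0.4429, bond B=64.6381.
  t=1,j=1: stock 218.9000 → up 240.7900 (V=0.0000), down 153.2300 (V=0.0000). Price 0.0000; hedge Δ=0.0000, bond B=0.0000.
  t=0,j=0: stock 199.0000 → up 218.9000 (V=0.0000), down 139.3000 (V=2.9381). Price 0.3498; hedge Δ=-0.0369, bond B=7.6950.
Check: Δ(0,0)·S0 + B(0,0) = 0.3498 = V0.

(0,0): Delta=-0.0369 Bond=7.6950
(1,0): Delta=-0.4429 Bond=64.6381
(1,1): Delta=0.0000 Bond=0.0000
V0=0.3498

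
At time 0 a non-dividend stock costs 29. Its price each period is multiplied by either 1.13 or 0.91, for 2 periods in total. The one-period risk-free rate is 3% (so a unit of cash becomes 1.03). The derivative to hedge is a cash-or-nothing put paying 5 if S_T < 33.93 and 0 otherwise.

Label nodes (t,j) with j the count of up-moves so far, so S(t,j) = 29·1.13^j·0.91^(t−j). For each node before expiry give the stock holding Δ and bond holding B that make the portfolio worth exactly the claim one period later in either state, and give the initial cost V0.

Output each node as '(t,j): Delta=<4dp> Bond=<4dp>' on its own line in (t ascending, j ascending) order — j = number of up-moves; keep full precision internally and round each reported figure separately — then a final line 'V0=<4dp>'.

(0,0): Delta=-0.4150 Bond=15.3464
(1,0): Delta=0.0000 Bond=4.8544
(1,1): Delta=-0.6935 Bond=24.9338
V0=3.3108

Under the risk-neutral measure, an up-move has probability p* = (R−d)/(u−d) = 0.5455 and values discount at R = 1.03.
At expiry t=2: V(2,0)=5.0000, V(2,1)=5.0000, V(2,2)=0.0000
  t=1,j=0: stock 26.3900 → up 29.8207 (V=5.0000), down 24.0149 (V=5.0000). Price 4.8544; hedge Δ=0.0000, bond B=4.8544.
  t=1,j=1: stock 32.7700 → up 37.0301 (V=0.0000), down 29.8207 (V=5.0000). Price 2.2065; hedge Δ=-0.6935, bond B=24.9338.
  t=0,j=0: stock 29.0000 → up 32.7700 (V=2.2065), down 26.3900 (V=4.8544). Price 3.3108; hedge Δ=-0.4150, bond B=15.3464.
Each (Δ,B) replicates both successor values, so the strategy is self-financing and V0 is arbitrage-free.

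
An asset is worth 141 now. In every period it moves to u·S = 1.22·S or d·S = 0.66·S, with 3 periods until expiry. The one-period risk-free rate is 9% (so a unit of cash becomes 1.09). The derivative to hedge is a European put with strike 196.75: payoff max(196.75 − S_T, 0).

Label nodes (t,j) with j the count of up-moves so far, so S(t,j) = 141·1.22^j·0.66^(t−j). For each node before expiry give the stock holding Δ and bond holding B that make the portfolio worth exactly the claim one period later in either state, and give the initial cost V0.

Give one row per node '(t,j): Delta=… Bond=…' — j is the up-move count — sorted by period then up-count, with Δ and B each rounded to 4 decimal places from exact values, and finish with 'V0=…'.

The replicating-portfolio and risk-neutral prices coincide; use p* = (1.09−0.66)/(1.22−0.66) = 0.7679 for the latter.
Terminal values V(3,·): V(3,0)=156.2131, V(3,1)=121.8181, V(3,2)=58.2395, V(3,3)=0.0000
(2,0): S=61.4196. Δ = (V_up−V_dn)/(S_up−S_dn) = (121.8181−156.2131)/(74.9319−40.5369) = -1.0000. V = [p*·121.8181 + (1−p*)·156.2131]/1.09 = 119.0850. B = V − Δ·S = 180.5046.
(2,1): S=113.5332. Δ = (V_up−V_dn)/(S_up−S_dn) = (58.2395−121.8181)/(138.5105−74.9319) = -1.0000. V = [p*·58.2395 + (1−p*)·121.8181]/1.09 = 66.9714. B = V − Δ·S = 180.5046.
(2,2): S=209.8644. Δ = (V_up−V_dn)/(S_up−S_dn) = (0.0000−58.2395)/(256.0346−138.5105) = -0.4956. V = [p*·0.0000 + (1−p*)·58.2395]/1.09 = 12.4036. B = V − Δ·S = 116.4027.
(1,0): S=93.0600. Δ = (V_up−V_dn)/(S_up−S_dn) = (66.9714−119.0850)/(113.5332−61.4196) = -1.0000. V = [p*·66.9714 + (1−p*)·119.0850]/1.09 = 72.5405. B = V − Δ·S = 165.6005.
(1,1): S=172.0200. Δ = (V_up−V_dn)/(S_up−S_dn) = (12.4036−66.9714)/(209.8644−113.5332) = -0.5665. V = [p*·12.4036 + (1−p*)·66.9714]/1.09 = 23.0010. B = V − Δ·S = 120.4435.
(0,0): S=141.0000. Δ = (V_up−V_dn)/(S_up−S_dn) = (23.0010−72.5405)/(172.0200−93.0600) = -0.6274. V = [p*·23.0010 + (1−p*)·72.5405]/1.09 = 31.6525. B = V − Δ·S = 120.1160.
Each (Δ,B) replicates both successor values, so the strategy is self-financing and V0 is arbitrage-free.

(0,0): Delta=-0.6274 Bond=120.1160
(1,0): Delta=-1.0000 Bond=165.6005
(1,1): Delta=-0.5665 Bond=120.4435
(2,0): Delta=-1.0000 Bond=180.5046
(2,1): Delta=-1.0000 Bond=180.5046
(2,2): Delta=-0.4956 Bond=116.4027
V0=31.6525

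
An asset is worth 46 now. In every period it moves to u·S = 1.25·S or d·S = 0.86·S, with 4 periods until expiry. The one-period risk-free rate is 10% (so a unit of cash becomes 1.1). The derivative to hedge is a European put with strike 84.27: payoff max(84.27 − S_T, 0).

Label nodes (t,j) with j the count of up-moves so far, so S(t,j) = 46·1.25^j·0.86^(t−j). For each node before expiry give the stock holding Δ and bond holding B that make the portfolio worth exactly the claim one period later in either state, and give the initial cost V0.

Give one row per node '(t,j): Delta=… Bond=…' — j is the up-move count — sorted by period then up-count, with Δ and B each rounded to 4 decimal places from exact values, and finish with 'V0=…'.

(0,0): Delta=-0.7264 Bond=47.7175
(1,0): Delta=-1.0000 Bond=63.3133
(1,1): Delta=-0.6087 Bond=45.7242
(2,0): Delta=-1.0000 Bond=69.6446
(2,1): Delta=-1.0000 Bond=69.6446
(2,2): Delta=-0.4405 Bond=38.2040
(3,0): Delta=-1.0000 Bond=76.6091
(3,1): Delta=-1.0000 Bond=76.6091
(3,2): Delta=-1.0000 Bond=76.6091
(3,3): Delta=-0.1999 Bond=20.4090
V0=14.3036

No-arbitrage ⇒ martingale measure with p* = (R−d)/(u−d) = 0.6154.
At expiry t=4: V(4,0)=59.1076, V(4,1)=47.6968, V(4,2)=31.1112, V(4,3)=7.0044, V(4,4)=0.0000
Node (3,0) S=29.2586: V=(p*·47.6968+(1−p*)·59.1076)/1.1=47.3505; Δ=(47.6968−59.1076)/(36.5732−25.1624)=-1.0000; B=V−Δ·S=76.6091
Node (3,1) S=42.5270: V=(p*·31.1112+(1−p*)·47.6968)/1.1=34.0821; Δ=(31.1112−47.6968)/(53.1587−36.5732)=-1.0000; B=V−Δ·S=76.6091
Node (3,2) S=61.8125: V=(p*·7.0044+(1−p*)·31.1112)/1.1=14.7966; Δ=(7.0044−31.1112)/(77.2656−53.1587)=-1.0000; B=V−Δ·S=76.6091
Node (3,3) S=89.8438: V=(p*·0.0000+(1−p*)·7.0044)/1.1=2.4491; Δ=(0.0000−7.0044)/(112.3047−77.2656)=-0.1999; B=V−Δ·S=20.4090
Node (2,0) S=34.0216: V=(p*·34.0821+(1−p*)·47.3505)/1.1=35.6230; Δ=(34.0821−47.3505)/(42.5270−29.2586)=-1.0000; B=V−Δ·S=69.6446
Node (2,1) S=49.4500: V=(p*·14.7966+(1−p*)·34.0821)/1.1=20.1946; Δ=(14.7966−34.0821)/(61.8125−42.5270)=-1.0000; B=V−Δ·S=69.6446
Node (2,2) S=71.8750: V=(p*·2.4491+(1−p*)·14.7966)/1.1=6.5437; Δ=(2.4491−14.7966)/(89.8438−61.8125)=-0.4405; B=V−Δ·S=38.2040
Node (1,0) S=39.5600: V=(p*·20.1946+(1−p*)·35.6230)/1.1=23.7533; Δ=(20.1946−35.6230)/(49.4500−34.0216)=-1.0000; B=V−Δ·S=63.3133
Node (1,1) S=57.5000: V=(p*·6.5437+(1−p*)·20.1946)/1.1=10.7219; Δ=(6.5437−20.1946)/(71.8750−49.4500)=-0.6087; B=V−Δ·S=45.7242
Node (0,0) S=46.0000: V=(p*·10.7219+(1−p*)·23.7533)/1.1=14.3036; Δ=(10.7219−23.7533)/(57.5000−39.5600)=-0.7264; B=V−Δ·S=47.7175
Root portfolio cost Δ·46+B reproduces V0=14.3036.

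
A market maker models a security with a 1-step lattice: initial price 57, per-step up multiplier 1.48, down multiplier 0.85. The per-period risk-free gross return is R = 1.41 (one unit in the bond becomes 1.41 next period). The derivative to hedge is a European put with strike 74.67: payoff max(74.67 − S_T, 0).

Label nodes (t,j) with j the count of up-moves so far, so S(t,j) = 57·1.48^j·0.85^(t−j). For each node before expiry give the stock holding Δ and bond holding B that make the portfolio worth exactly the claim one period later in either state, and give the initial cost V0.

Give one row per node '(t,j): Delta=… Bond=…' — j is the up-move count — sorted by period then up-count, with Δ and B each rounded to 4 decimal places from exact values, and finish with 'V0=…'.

(0,0): Delta=-0.7302 Bond=43.6852
V0=2.0662

Since d<R<u, set p* = (R−d)/(u−d) = 0.8889; price each node as the discounted p*-expectation of its children.
Payoff layer (t=1): V(1,0)=26.2200, V(1,1)=0.0000
  t=0,j=0: stock 57.0000 → up 84.3600 (V=0.0000), down 48.4500 (V=26.2200). Price 2.0662; hedge Δ=-0.7302, bond B=43.6852.
Check: Δ(0,0)·S0 + B(0,0) = 2.0662 = V0.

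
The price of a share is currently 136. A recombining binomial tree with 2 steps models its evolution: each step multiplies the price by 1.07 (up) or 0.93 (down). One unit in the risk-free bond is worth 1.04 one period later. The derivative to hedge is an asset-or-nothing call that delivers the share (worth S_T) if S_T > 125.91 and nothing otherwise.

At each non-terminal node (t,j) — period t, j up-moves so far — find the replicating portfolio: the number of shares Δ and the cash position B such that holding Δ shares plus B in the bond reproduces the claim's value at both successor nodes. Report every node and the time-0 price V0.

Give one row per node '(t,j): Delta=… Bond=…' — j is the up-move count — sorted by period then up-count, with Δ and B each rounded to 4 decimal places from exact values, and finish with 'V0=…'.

(0,0): Delta=2.2729 Bond=-178.1095
(1,0): Delta=7.6429 Bond=-864.4248
(1,1): Delta=1.0000 Bond=0.0000
V0=131.0063

Under the risk-neutral measure, an up-move has probability p* = (R−d)/(u−d) = 0.7857 and values discount at R = 1.04.
Payoff layer (t=2): V(2,0)=0.0000, V(2,1)=135.3336, V(2,2)=155.7064
(1,0): S=126.4800. Δ = (V_up−V_dn)/(S_up−S_dn) = (135.3336−0.0000)/(135.3336−117.6264) = 7.6429. V = [p*·135.3336 + (1−p*)·0.0000]/1.04 = 102.2438. B = V − Δ·S = -864.4248.
(1,1): S=145.5200. Δ = (V_up−V_dn)/(S_up−S_dn) = (155.7064−135.3336)/(155.7064−135.3336) = 1.0000. V = [p*·155.7064 + (1−p*)·135.3336]/1.04 = 145.5200. B = V − Δ·S = 0.0000.
(0,0): S=136.0000. Δ = (V_up−V_dn)/(S_up−S_dn) = (145.5200−102.2438)/(145.5200−126.4800) = 2.2729. V = [p*·145.5200 + (1−p*)·102.2438]/1.04 = 131.0063. B = V − Δ·S = -178.1095.
Check: Δ(0,0)·S0 + B(0,0) = 131.0063 = V0.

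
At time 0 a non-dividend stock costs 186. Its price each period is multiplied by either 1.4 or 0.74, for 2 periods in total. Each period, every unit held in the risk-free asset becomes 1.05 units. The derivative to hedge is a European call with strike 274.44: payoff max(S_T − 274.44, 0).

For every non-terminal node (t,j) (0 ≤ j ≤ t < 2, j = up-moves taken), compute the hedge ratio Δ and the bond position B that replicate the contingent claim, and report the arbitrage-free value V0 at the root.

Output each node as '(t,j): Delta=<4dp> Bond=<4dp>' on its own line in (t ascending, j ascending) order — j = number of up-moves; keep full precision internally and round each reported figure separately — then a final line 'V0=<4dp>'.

(0,0): Delta=0.3284 Bond=-43.0475
(1,0): Delta=0.0000 Bond=0.0000
(1,1): Delta=0.5244 Bond=-96.2320
V0=18.0334

Since d<R<u, set p* = (R−d)/(u−d) = 0.4697; price each node as the discounted p*-expectation of its children.
Terminal payoffs: V(2,0)=0.0000, V(2,1)=0.0000, V(2,2)=90.1200
  t=1,j=0: stock 137.6400 → up 192.6960 (V=0.0000), down 101.8536 (V=0.0000). Price 0.0000; hedge Δ=0.0000, bond B=0.0000.
  t=1,j=1: stock 260.4000 → up 364.5600 (V=90.1200), down 192.6960 (V=0.0000). Price 40.3134; hedge Δ=0.5244, bond B=-96.2320.
  t=0,j=0: stock 186.0000 → up 260.4000 (V=40.3134), down 137.6400 (V=0.0000). Price 18.0334; hedge Δ=0.3284, bond B=-43.0475.
Check: Δ(0,0)·S0 + B(0,0) = 18.0334 = V0.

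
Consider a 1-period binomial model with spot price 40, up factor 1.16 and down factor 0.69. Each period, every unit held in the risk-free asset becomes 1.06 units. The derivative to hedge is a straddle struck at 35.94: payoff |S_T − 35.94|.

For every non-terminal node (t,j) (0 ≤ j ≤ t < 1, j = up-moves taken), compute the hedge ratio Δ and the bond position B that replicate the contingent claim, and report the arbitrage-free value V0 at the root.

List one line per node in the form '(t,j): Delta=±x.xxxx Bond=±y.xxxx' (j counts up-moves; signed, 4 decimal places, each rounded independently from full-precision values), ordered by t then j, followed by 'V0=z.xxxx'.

Under the risk-neutral measure, an up-move has probability p* = (R−d)/(u−d) = 0.7872 and values discount at R = 1.06.
Payoff layer (t=1): V(1,0)=8.3400, V(1,1)=10.4600
Node (0,0) S=40.0000: V=(p*·10.4600+(1−p*)·8.3400)/1.06=9.4424; Δ=(10.4600−8.3400)/(46.4000−27.6000)=0.1128; B=V−Δ·S=4.9318
The time-0 hedge costs 9.4424, which is the no-arbitrage price.

(0,0): Delta=0.1128 Bond=4.9318
V0=9.4424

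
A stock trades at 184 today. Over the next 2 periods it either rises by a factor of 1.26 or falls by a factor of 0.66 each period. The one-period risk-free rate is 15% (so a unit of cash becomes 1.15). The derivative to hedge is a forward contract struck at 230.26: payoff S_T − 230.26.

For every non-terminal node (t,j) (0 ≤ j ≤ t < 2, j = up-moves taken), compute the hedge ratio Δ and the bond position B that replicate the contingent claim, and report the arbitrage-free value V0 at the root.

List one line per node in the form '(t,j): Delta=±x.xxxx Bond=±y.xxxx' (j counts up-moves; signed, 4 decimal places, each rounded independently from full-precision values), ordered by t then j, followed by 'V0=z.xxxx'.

The replicating-portfolio and risk-neutral prices coincide; use p* = (1.15−0.66)/(1.26−0.66) = 0.8167 for the latter.
At expiry t=2: V(2,0)=-150.1096, V(2,1)=-77.2456, V(2,2)=61.8584
Node (1,0) S=121.4400: V=(p*·-77.2456+(1−p*)·-150.1096)/1.15=-78.7861; Δ=(-77.2456−-150.1096)/(153.0144−80.1504)=1.0000; B=V−Δ·S=-200.2261
Node (1,1) S=231.8400: V=(p*·61.8584+(1−p*)·-77.2456)/1.15=31.6139; Δ=(61.8584−-77.2456)/(292.1184−153.0144)=1.0000; B=V−Δ·S=-200.2261
Node (0,0) S=184.0000: V=(p*·31.6139+(1−p*)·-78.7861)/1.15=9.8904; Δ=(31.6139−-78.7861)/(231.8400−121.4400)=1.0000; B=V−Δ·S=-174.1096
Each (Δ,B) replicates both successor values, so the strategy is self-financing and V0 is arbitrage-free.

(0,0): Delta=1.0000 Bond=-174.1096
(1,0): Delta=1.0000 Bond=-200.2261
(1,1): Delta=1.0000 Bond=-200.2261
V0=9.8904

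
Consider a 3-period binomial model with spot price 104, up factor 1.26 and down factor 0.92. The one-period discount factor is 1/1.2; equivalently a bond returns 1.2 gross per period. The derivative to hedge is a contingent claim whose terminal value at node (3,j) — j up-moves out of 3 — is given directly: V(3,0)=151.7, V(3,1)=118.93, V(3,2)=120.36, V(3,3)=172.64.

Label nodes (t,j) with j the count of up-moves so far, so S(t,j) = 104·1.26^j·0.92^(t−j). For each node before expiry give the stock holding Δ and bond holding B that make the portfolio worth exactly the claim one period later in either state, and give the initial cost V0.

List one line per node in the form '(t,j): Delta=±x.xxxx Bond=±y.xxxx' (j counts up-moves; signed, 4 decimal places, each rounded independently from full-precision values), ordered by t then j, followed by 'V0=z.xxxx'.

(0,0): Delta=0.6845 Bond=15.4030
(1,0): Delta=-0.1180 Bond=95.2599
(1,1): Delta=0.8100 Bond=2.0316
(2,0): Delta=-1.0949 Bond=200.3098
(2,1): Delta=0.0349 Bond=95.8838
(2,2): Delta=0.9313 Bond=-17.5863
V0=86.5865

Since d<R<u, set p* = (R−d)/(u−d) = 0.8235; price each node as the discounted p*-expectation of its children.
Payoff layer (t=3): V(3,0)=151.7000, V(3,1)=118.9300, V(3,2)=120.3600, V(3,3)=172.6400
Node (2,0) S=88.0256: V=(p*·118.9300+(1−p*)·151.7000)/1.2=103.9275; Δ=(118.9300−151.7000)/(110.9123−80.9836)=-1.0949; B=V−Δ·S=200.3098
Node (2,1) S=120.5568: V=(p*·120.3600+(1−p*)·118.9300)/1.2=100.0897; Δ=(120.3600−118.9300)/(151.9016−110.9123)=0.0349; B=V−Δ·S=95.8838
Node (2,2) S=165.1104: V=(p*·172.6400+(1−p*)·120.3600)/1.2=136.1784; Δ=(172.6400−120.3600)/(208.0391−151.9016)=0.9313; B=V−Δ·S=-17.5863
Node (1,0) S=95.6800: V=(p*·100.0897+(1−p*)·103.9275)/1.2=83.9725; Δ=(100.0897−103.9275)/(120.5568−88.0256)=-0.1180; B=V−Δ·S=95.2599
Node (1,1) S=131.0400: V=(p*·136.1784+(1−p*)·100.0897)/1.2=108.1749; Δ=(136.1784−100.0897)/(165.1104−120.5568)=0.8100; B=V−Δ·S=2.0316
Node (0,0) S=104.0000: V=(p*·108.1749+(1−p*)·83.9725)/1.2=86.5865; Δ=(108.1749−83.9725)/(131.0400−95.6800)=0.6845; B=V−Δ·S=15.4030
The time-0 hedge costs 86.5865, which is the no-arbitrage price.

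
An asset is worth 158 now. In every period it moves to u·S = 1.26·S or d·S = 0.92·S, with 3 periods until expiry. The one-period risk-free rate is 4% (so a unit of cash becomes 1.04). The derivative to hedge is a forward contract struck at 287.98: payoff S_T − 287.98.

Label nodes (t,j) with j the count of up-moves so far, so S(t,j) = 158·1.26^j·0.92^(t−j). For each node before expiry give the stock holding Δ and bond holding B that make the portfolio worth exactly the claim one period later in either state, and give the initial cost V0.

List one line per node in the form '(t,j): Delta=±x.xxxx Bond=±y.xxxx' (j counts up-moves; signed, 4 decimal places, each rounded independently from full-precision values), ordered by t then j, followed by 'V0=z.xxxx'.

(0,0): Delta=1.0000 Bond=-256.0132
(1,0): Delta=1.0000 Bond=-266.2537
(1,1): Delta=1.0000 Bond=-266.2537
(2,0): Delta=1.0000 Bond=-276.9038
(2,1): Delta=1.0000 Bond=-276.9038
(2,2): Delta=1.0000 Bond=-276.9038
V0=-98.0132

Risk-neutral probability p* = (R−d)/(u−d) = (1.04−0.92)/(1.26−0.92) = 0.3529.
Terminal payoffs: V(3,0)=-164.9473, V(3,1)=-119.4787, V(3,2)=-57.2065, V(3,3)=28.0794
  t=2,j=0: stock 133.7312 → up 168.5013 (V=-119.4787), down 123.0327 (V=-164.9473). Price -143.1726; hedge Δ=1.0000, bond B=-276.9038.
  t=2,j=1: stock 183.1536 → up 230.7735 (V=-57.2065), down 168.5013 (V=-119.4787). Price -93.7502; hedge Δ=1.0000, bond B=-276.9038.
  t=2,j=2: stock 250.8408 → up 316.0594 (V=28.0794), down 230.7735 (V=-57.2065). Price -26.0630; hedge Δ=1.0000, bond B=-276.9038.
  t=1,j=0: stock 145.3600 → up 183.1536 (V=-93.7502), down 133.7312 (V=-143.1726). Price -120.8937; hedge Δ=1.0000, bond B=-266.2537.
  t=1,j=1: stock 199.0800 → up 250.8408 (V=-26.0630), down 183.1536 (V=-93.7502). Price -67.1737; hedge Δ=1.0000, bond B=-266.2537.
  t=0,j=0: stock 158.0000 → up 199.0800 (V=-67.1737), down 145.3600 (V=-120.8937). Price -98.0132; hedge Δ=1.0000, bond B=-256.0132.
The time-0 hedge costs -98.0132, which is the no-arbitrage price.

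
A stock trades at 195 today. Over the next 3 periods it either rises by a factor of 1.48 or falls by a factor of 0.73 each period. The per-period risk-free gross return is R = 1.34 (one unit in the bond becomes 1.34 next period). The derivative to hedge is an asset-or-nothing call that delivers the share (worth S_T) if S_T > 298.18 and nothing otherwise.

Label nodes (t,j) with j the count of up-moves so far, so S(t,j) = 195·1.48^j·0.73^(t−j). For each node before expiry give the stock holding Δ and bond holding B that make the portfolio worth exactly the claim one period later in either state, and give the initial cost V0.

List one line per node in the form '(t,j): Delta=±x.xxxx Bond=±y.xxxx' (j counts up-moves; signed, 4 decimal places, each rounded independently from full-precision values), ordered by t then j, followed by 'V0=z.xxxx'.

Under the risk-neutral measure, an up-move has probability p* = (R−d)/(u−d) = 0.8133 and values discount at R = 1.34.
Payoff layer (t=3): V(3,0)=0.0000, V(3,1)=0.0000, V(3,2)=311.8034, V(3,3)=632.1494
Node (2,0) S=103.9155: V=(p*·0.0000+(1−p*)·0.0000)/1.34=0.0000; Δ=(0.0000−0.0000)/(153.7949−75.8583)=0.0000; B=V−Δ·S=0.0000
Node (2,1) S=210.6780: V=(p*·311.8034+(1−p*)·0.0000)/1.34=189.2538; Δ=(311.8034−0.0000)/(311.8034−153.7949)=1.9733; B=V−Δ·S=-226.4841
Node (2,2) S=427.1280: V=(p*·632.1494+(1−p*)·311.8034)/1.34=427.1280; Δ=(632.1494−311.8034)/(632.1494−311.8034)=1.0000; B=V−Δ·S=0.0000
Node (1,0) S=142.3500: V=(p*·189.2538+(1−p*)·0.0000)/1.34=114.8705; Δ=(189.2538−0.0000)/(210.6780−103.9155)=1.7727; B=V−Δ·S=-137.4680
Node (1,1) S=288.6000: V=(p*·427.1280+(1−p*)·189.2538)/1.34=285.6155; Δ=(427.1280−189.2538)/(427.1280−210.6780)=1.0990; B=V−Δ·S=-31.5500
Node (0,0) S=195.0000: V=(p*·285.6155+(1−p*)·114.8705)/1.34=189.3605; Δ=(285.6155−114.8705)/(288.6000−142.3500)=1.1675; B=V−Δ·S=-38.2995
Self-financing check: at every node Δ·S+B equals the discounted successor values.

(0,0): Delta=1.1675 Bond=-38.2995
(1,0): Delta=1.7727 Bond=-137.4680
(1,1): Delta=1.0990 Bond=-31.5500
(2,0): Delta=0.0000 Bond=0.0000
(2,1): Delta=1.9733 Bond=-226.4841
(2,2): Delta=1.0000 Bond=0.0000
V0=189.3605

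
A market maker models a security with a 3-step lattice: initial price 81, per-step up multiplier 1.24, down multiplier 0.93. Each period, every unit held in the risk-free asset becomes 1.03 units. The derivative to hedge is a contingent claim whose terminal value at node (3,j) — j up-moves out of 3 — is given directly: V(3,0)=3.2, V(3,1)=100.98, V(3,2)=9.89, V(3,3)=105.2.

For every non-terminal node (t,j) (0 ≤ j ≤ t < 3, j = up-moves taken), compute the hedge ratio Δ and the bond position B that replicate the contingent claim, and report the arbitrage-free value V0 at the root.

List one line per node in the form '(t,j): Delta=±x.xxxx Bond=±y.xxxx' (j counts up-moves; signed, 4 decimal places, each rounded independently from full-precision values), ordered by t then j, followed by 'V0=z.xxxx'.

(0,0): Delta=0.5623 Bond=1.5515
(1,0): Delta=1.5322 Bond=-71.4682
(1,1): Delta=-0.9654 Bond=155.0373
(2,0): Delta=4.5023 Bond=-281.6893
(2,1): Delta=-3.1457 Bond=363.3495
(2,2): Delta=2.4686 Bond=-268.0000
V0=47.0951

Under the risk-neutral measure, an up-move has probability p* = (R−d)/(u−d) = 0.3226 and values discount at R = 1.03.
At expiry t=3: V(3,0)=3.2000, V(3,1)=100.9800, V(3,2)=9.8900, V(3,3)=105.2000
(2,0): S=70.0569. Δ = (V_up−V_dn)/(S_up−S_dn) = (100.9800−3.2000)/(86.8706−65.1529) = 4.5023. V = [p*·100.9800 + (1−p*)·3.2000]/1.03 = 33.7300. B = V − Δ·S = -281.6893.
(2,1): S=93.4092. Δ = (V_up−V_dn)/(S_up−S_dn) = (9.8900−100.9800)/(115.8274−86.8706) = -3.1457. V = [p*·9.8900 + (1−p*)·100.9800]/1.03 = 69.5108. B = V − Δ·S = 363.3495.
(2,2): S=124.5456. Δ = (V_up−V_dn)/(S_up−S_dn) = (105.2000−9.8900)/(154.4365−115.8274) = 2.4686. V = [p*·105.2000 + (1−p*)·9.8900]/1.03 = 39.4516. B = V − Δ·S = -268.0000.
(1,0): S=75.3300. Δ = (V_up−V_dn)/(S_up−S_dn) = (69.5108−33.7300)/(93.4092−70.0569) = 1.5322. V = [p*·69.5108 + (1−p*)·33.7300]/1.03 = 43.9536. B = V − Δ·S = -71.4682.
(1,1): S=100.4400. Δ = (V_up−V_dn)/(S_up−S_dn) = (39.4516−69.5108)/(124.5456−93.4092) = -0.9654. V = [p*·39.4516 + (1−p*)·69.5108]/1.03 = 58.0721. B = V − Δ·S = 155.0373.
(0,0): S=81.0000. Δ = (V_up−V_dn)/(S_up−S_dn) = (58.0721−43.9536)/(100.4400−75.3300) = 0.5623. V = [p*·58.0721 + (1−p*)·43.9536]/1.03 = 47.0951. B = V − Δ·S = 1.5515.
Check: Δ(0,0)·S0 + B(0,0) = 47.0951 = V0.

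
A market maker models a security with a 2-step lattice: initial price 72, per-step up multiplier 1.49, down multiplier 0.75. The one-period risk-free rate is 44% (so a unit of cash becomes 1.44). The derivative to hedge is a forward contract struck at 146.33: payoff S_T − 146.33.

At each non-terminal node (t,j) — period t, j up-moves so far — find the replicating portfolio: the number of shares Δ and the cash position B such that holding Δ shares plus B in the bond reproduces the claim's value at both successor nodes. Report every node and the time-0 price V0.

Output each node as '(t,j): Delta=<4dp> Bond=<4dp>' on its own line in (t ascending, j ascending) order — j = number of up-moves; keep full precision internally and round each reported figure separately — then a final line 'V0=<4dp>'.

The replicating-portfolio and risk-neutral prices coincide; use p* = (1.44−0.75)/(1.49−0.75) = 0.9324 for the latter.
Payoff layer (t=2): V(2,0)=-105.8300, V(2,1)=-65.8700, V(2,2)=13.5172
Node (1,0) S=54.0000: V=(p*·-65.8700+(1−p*)·-105.8300)/1.44=-47.6181; Δ=(-65.8700−-105.8300)/(80.4600−40.5000)=1.0000; B=V−Δ·S=-101.6181
Node (1,1) S=107.2800: V=(p*·13.5172+(1−p*)·-65.8700)/1.44=5.6619; Δ=(13.5172−-65.8700)/(159.8472−80.4600)=1.0000; B=V−Δ·S=-101.6181
Node (0,0) S=72.0000: V=(p*·5.6619+(1−p*)·-47.6181)/1.44=1.4319; Δ=(5.6619−-47.6181)/(107.2800−54.0000)=1.0000; B=V−Δ·S=-70.5681
Root portfolio cost Δ·72+B reproduces V0=1.4319.

(0,0): Delta=1.0000 Bond=-70.5681
(1,0): Delta=1.0000 Bond=-101.6181
(1,1): Delta=1.0000 Bond=-101.6181
V0=1.4319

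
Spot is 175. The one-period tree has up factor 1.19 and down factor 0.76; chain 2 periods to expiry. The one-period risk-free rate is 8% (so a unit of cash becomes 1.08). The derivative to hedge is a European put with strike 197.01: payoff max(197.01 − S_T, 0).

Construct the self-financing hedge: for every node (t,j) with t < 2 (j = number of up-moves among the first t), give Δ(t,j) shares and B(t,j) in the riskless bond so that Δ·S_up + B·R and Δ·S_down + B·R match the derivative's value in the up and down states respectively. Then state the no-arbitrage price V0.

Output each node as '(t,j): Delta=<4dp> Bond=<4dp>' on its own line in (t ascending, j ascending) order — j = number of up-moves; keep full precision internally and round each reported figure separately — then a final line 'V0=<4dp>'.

Risk-neutral probability p* = (R−d)/(u−d) = (1.08−0.76)/(1.19−0.76) = 0.7442.
Terminal payoffs: V(2,0)=95.9300, V(2,1)=38.7400, V(2,2)=0.0000
  t=1,j=0: stock 133.0000 → up 158.2700 (V=38.7400), down 101.0800 (V=95.9300). Price 49.4167; hedge Δ=-1.0000, bond B=182.4167.
  t=1,j=1: stock 208.2500 → up 247.8175 (V=0.0000), down 158.2700 (V=38.7400). Price 9.1761; hedge Δ=-0.4326, bond B=99.2692.
  t=0,j=0: stock 175.0000 → up 208.2500 (V=9.1761), down 133.0000 (V=49.4167). Price 18.0280; hedge Δ=-0.5348, bond B=111.6106.
Root portfolio cost Δ·175+B reproduces V0=18.0280.

(0,0): Delta=-0.5348 Bond=111.6106
(1,0): Delta=-1.0000 Bond=182.4167
(1,1): Delta=-0.4326 Bond=99.2692
V0=18.0280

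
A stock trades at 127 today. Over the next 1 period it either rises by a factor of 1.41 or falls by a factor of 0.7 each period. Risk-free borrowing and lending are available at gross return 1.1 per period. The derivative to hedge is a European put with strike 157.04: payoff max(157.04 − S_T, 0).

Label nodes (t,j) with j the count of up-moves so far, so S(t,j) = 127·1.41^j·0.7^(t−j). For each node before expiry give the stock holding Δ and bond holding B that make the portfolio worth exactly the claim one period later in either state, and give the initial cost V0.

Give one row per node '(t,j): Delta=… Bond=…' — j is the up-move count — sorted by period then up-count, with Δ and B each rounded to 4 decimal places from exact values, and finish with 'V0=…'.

(0,0): Delta=-0.7557 Bond=123.0184
V0=27.0466

The replicating-portfolio and risk-neutral prices coincide; use p* = (1.1−0.7)/(1.41−0.7) = 0.5634 for the latter.
At expiry t=1: V(1,0)=68.1400, V(1,1)=0.0000
Node (0,0) S=127.0000: V=(p*·0.0000+(1−p*)·68.1400)/1.1=27.0466; Δ=(0.0000−68.1400)/(179.0700−88.9000)=-0.7557; B=V−Δ·S=123.0184
Root portfolio cost Δ·127+B reproduces V0=27.0466.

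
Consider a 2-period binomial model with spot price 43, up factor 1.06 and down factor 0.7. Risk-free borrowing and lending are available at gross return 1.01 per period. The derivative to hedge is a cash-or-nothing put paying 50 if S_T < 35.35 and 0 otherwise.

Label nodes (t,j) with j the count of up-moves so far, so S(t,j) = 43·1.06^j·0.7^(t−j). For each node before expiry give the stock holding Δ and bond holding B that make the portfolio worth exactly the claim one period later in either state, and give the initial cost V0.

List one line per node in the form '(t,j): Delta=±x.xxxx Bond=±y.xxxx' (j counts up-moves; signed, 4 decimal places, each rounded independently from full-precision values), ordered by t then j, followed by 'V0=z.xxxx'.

(0,0): Delta=-2.7538 Bond=131.0843
(1,0): Delta=0.0000 Bond=49.5050
(1,1): Delta=-3.0471 Bond=145.7646
V0=12.6697

No-arbitrage ⇒ martingale measure with p* = (R−d)/(u−d) = 0.8611.
Terminal payoffs: V(2,0)=50.0000, V(2,1)=50.0000, V(2,2)=0.0000
  t=1,j=0: stock 30.1000 → up 31.9060 (V=50.0000), down 21.0700 (V=50.0000). Price 49.5050; hedge Δ=0.0000, bond B=49.5050.
  t=1,j=1: stock 45.5800 → up 48.3148 (V=0.0000), down 31.9060 (V=50.0000). Price 6.8757; hedge Δ=-3.0471, bond B=145.7646.
  t=0,j=0: stock 43.0000 → up 45.5800 (V=6.8757), down 30.1000 (V=49.5050). Price 12.6697; hedge Δ=-2.7538, bond B=131.0843.
The time-0 hedge costs 12.6697, which is the no-arbitrage price.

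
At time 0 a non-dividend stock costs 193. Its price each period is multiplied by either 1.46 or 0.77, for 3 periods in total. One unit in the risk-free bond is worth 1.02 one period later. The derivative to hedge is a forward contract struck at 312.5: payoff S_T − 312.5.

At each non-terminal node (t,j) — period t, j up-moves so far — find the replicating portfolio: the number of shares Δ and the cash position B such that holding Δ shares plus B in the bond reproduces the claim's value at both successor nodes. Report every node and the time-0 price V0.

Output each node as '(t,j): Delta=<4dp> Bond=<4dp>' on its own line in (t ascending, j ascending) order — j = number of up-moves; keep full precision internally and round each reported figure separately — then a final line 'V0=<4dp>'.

No-arbitrage ⇒ martingale measure with p* = (R−d)/(u−d) = 0.3623.
Terminal values V(3,·): V(3,0)=-224.3891, V(3,1)=-145.4326, V(3,2)=4.2771, V(3,3)=288.1422
  t=2,j=0: stock 114.4297 → up 167.0674 (V=-145.4326), down 88.1109 (V=-224.3891). Price -191.9428; hedge Δ=1.0000, bond B=-306.3725.
  t=2,j=1: stock 216.9706 → up 316.7771 (V=4.2771), down 167.0674 (V=-145.4326). Price -89.4019; hedge Δ=1.0000, bond B=-306.3725.
  t=2,j=2: stock 411.3988 → up 600.6422 (V=288.1422), down 316.7771 (V=4.2771). Price 105.0263; hedge Δ=1.0000, bond B=-306.3725.
  t=1,j=0: stock 148.6100 → up 216.9706 (V=-89.4019), down 114.4297 (V=-191.9428). Price -151.7552; hedge Δ=1.0000, bond B=-300.3652.
  t=1,j=1: stock 281.7800 → up 411.3988 (V=105.0263), down 216.9706 (V=-89.4019). Price -18.5852; hedge Δ=1.0000, bond B=-300.3652.
  t=0,j=0: stock 193.0000 → up 281.7800 (V=-18.5852), down 148.6100 (V=-151.7552). Price -101.4757; hedge Δ=1.0000, bond B=-294.4757.
Each (Δ,B) replicates both successor values, so the strategy is self-financing and V0 is arbitrage-free.

(0,0): Delta=1.0000 Bond=-294.4757
(1,0): Delta=1.0000 Bond=-300.3652
(1,1): Delta=1.0000 Bond=-300.3652
(2,0): Delta=1.0000 Bond=-306.3725
(2,1): Delta=1.0000 Bond=-306.3725
(2,2): Delta=1.0000 Bond=-306.3725
V0=-101.4757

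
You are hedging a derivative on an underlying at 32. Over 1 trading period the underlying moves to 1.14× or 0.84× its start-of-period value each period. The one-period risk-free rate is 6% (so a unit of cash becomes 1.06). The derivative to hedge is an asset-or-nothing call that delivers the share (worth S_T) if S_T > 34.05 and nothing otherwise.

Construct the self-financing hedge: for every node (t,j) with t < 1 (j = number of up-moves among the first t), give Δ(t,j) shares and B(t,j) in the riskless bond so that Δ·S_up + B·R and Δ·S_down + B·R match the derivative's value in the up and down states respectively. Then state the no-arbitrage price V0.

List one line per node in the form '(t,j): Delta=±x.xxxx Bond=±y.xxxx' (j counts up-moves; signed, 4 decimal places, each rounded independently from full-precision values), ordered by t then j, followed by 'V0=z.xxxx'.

No-arbitrage ⇒ martingale measure with p* = (R−d)/(u−d) = 0.7333.
At expiry t=1: V(1,0)=0.0000, V(1,1)=36.4800
(0,0): S=32.0000. Δ = (V_up−V_dn)/(S_up−S_dn) = (36.4800−0.0000)/(36.4800−26.8800) = 3.8000. V = [p*·36.4800 + (1−p*)·0.0000]/1.06 = 25.2377. B = V − Δ·S = -96.3623.
The time-0 hedge costs 25.2377, which is the no-arbitrage price.

(0,0): Delta=3.8000 Bond=-96.3623
V0=25.2377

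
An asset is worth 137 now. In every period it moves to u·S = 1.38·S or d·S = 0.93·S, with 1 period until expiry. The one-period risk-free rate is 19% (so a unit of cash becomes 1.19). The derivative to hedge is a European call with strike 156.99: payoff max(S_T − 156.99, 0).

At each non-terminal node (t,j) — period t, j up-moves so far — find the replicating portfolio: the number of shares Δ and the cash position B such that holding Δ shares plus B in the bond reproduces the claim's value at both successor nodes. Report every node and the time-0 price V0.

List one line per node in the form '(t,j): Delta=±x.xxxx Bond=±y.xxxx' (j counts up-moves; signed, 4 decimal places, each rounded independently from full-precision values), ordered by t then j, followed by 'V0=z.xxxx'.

Risk-neutral probability p* = (R−d)/(u−d) = (1.19−0.93)/(1.38−0.93) = 0.5778.
Payoff layer (t=1): V(1,0)=0.0000, V(1,1)=32.0700
(0,0): S=137.0000. Δ = (V_up−V_dn)/(S_up−S_dn) = (32.0700−0.0000)/(189.0600−127.4100) = 0.5202. V = [p*·32.0700 + (1−p*)·0.0000]/1.19 = 15.5709. B = V − Δ·S = -55.6958.
Root portfolio cost Δ·137+B reproduces V0=15.5709.

(0,0): Delta=0.5202 Bond=-55.6958
V0=15.5709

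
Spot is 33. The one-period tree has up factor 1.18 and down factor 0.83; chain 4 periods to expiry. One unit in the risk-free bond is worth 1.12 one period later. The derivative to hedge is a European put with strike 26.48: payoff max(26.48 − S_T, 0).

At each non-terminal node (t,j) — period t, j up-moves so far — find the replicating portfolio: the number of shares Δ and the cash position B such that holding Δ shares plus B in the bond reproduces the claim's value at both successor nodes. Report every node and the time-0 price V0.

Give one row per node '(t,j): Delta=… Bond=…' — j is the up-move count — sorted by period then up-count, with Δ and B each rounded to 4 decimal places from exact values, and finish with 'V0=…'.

(0,0): Delta=-0.0210 Bond=0.7444
(1,0): Delta=-0.1157 Bond=3.4271
(1,1): Delta=-0.0072 Bond=0.2972
(2,0): Delta=-0.5189 Bond=13.0045
(2,1): Delta=-0.0570 Bond=1.9419
(2,2): Delta=0.0000 Bond=0.0000
(3,0): Delta=-1.0000 Bond=23.6429
(3,1): Delta=-0.4489 Bond=12.6868
(3,2): Delta=0.0000 Bond=0.0000
(3,3): Delta=0.0000 Bond=0.0000
V0=0.0507

Under the risk-neutral measure, an up-move has probability p* = (R−d)/(u−d) = 0.8286 and values discount at R = 1.12.
Terminal payoffs: V(4,0)=10.8188, V(4,1)=4.2146, V(4,2)=0.0000, V(4,3)=0.0000, V(4,4)=0.0000
  t=3,j=0: stock 18.8690 → up 22.2654 (V=4.2146), down 15.6612 (V=10.8188). Price 4.7739; hedge Δ=-1.0000, bond B=23.6429.
  t=3,j=1: stock 26.8258 → up 31.6544 (V=0.0000), down 22.2654 (V=4.2146). Price 0.6451; hedge Δ=-0.4489, bond B=12.6868.
  t=3,j=2: stock 38.1378 → up 45.0026 (V=0.0000), down 31.6544 (V=0.0000). Price 0.0000; hedge Δ=0.0000, bond B=0.0000.
  t=3,j=3: stock 54.2201 → up 63.9797 (V=0.0000), down 45.0026 (V=0.0000). Price 0.0000; hedge Δ=0.0000, bond B=0.0000.
  t=2,j=0: stock 22.7337 → up 26.8258 (V=0.6451), down 18.8690 (V=4.7739). Price 1.2079; hedge Δ=-0.5189, bond B=13.0045.
  t=2,j=1: stock 32.3202 → up 38.1378 (V=0.0000), down 26.8258 (V=0.6451). Price 0.0987; hedge Δ=-0.0570, bond B=1.9419.
  t=2,j=2: stock 45.9492 → up 54.2201 (V=0.0000), down 38.1378 (V=0.0000). Price 0.0000; hedge Δ=0.0000, bond B=0.0000.
  t=1,j=0: stock 27.3900 → up 32.3202 (V=0.0987), down 22.7337 (V=1.2079). Price 0.2579; hedge Δ=-0.1157, bond B=3.4271.
  t=1,j=1: stock 38.9400 → up 45.9492 (V=0.0000), down 32.3202 (V=0.0987). Price 0.0151; hedge Δ=-0.0072, bond B=0.2972.
  t=0,j=0: stock 33.0000 → up 38.9400 (V=0.0151), down 27.3900 (V=0.2579). Price 0.0507; hedge Δ=-0.0210, bond B=0.7444.
Self-financing check: at every node Δ·S+B equals the discounted successor values.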